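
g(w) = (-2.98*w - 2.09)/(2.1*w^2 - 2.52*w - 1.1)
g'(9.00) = 0.03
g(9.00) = -0.20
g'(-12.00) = 0.01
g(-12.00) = 0.10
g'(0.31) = 0.47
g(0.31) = 1.79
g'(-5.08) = 0.03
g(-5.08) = 0.20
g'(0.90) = 3.95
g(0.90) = 2.86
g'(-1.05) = -0.29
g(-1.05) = 0.27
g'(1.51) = 1865.67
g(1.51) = 56.33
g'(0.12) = -0.45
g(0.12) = 1.78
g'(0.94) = 4.53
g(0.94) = 3.03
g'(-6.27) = 0.02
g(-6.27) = 0.17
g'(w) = (2.52 - 4.2*w)*(-2.98*w - 2.09)/(2.1*w^2 - 2.52*w - 1.1)^2 - 2.98/(2.1*w^2 - 2.52*w - 1.1) = (6.258*w^2 + 8.778*w - 1.9888)/(4.41*w^4 - 10.584*w^3 + 1.7304*w^2 + 5.544*w + 1.21)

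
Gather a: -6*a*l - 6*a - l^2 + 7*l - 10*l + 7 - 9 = a*(-6*l - 6) - l^2 - 3*l - 2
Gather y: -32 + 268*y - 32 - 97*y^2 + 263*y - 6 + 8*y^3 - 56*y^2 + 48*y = 8*y^3 - 153*y^2 + 579*y - 70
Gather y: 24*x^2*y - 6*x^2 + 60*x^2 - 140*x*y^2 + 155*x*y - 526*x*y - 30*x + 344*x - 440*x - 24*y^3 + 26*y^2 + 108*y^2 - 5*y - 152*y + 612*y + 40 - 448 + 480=54*x^2 - 126*x - 24*y^3 + y^2*(134 - 140*x) + y*(24*x^2 - 371*x + 455) + 72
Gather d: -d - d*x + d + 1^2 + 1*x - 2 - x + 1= -d*x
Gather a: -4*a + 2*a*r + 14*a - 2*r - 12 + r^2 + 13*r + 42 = a*(2*r + 10) + r^2 + 11*r + 30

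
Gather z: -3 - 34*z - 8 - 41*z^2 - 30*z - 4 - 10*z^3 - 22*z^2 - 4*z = -10*z^3 - 63*z^2 - 68*z - 15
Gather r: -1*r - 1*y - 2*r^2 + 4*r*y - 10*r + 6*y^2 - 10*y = -2*r^2 + r*(4*y - 11) + 6*y^2 - 11*y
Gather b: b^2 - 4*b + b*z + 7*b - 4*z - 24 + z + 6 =b^2 + b*(z + 3) - 3*z - 18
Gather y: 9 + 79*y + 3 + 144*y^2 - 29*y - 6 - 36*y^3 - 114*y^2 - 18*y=-36*y^3 + 30*y^2 + 32*y + 6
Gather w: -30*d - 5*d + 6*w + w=-35*d + 7*w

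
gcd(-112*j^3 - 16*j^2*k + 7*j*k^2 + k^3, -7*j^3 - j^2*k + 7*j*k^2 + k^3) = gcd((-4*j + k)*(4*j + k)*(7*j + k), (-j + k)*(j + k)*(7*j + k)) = 7*j + k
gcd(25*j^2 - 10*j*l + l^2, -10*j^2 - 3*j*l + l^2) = 5*j - l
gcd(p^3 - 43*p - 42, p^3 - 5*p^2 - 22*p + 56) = p - 7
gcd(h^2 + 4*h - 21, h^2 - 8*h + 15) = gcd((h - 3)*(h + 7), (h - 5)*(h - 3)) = h - 3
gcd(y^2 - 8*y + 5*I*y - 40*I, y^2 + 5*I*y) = y + 5*I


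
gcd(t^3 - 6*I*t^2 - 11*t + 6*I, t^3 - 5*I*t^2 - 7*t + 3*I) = t^2 - 4*I*t - 3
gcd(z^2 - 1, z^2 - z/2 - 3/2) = z + 1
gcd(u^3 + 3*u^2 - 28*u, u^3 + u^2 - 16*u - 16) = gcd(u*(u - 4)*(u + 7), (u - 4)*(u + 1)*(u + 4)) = u - 4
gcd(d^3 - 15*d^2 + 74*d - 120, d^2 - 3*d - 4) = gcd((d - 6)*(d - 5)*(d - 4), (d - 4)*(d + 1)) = d - 4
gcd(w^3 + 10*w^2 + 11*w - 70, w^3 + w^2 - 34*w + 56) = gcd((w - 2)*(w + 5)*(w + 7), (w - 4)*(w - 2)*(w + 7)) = w^2 + 5*w - 14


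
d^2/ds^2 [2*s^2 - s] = 4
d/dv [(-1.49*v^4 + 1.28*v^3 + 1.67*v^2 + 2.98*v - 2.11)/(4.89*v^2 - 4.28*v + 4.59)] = (-14.5722*v^5 + 25.3908*v^4 - 38.3132*v^3 - 4.0942*v^2 + 35.9664*v + 4.6474)/(23.9121*v^4 - 41.8584*v^3 + 63.2086*v^2 - 39.2904*v + 21.0681)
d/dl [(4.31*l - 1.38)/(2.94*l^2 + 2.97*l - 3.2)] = (-12.6714*l^2 + 8.1144*l - 9.6934)/(8.6436*l^4 + 17.4636*l^3 - 9.9951*l^2 - 19.008*l + 10.24)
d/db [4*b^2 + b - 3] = 8*b + 1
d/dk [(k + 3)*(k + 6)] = 2*k + 9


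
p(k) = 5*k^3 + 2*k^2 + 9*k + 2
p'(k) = 15*k^2 + 4*k + 9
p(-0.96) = -9.22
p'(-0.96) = 18.98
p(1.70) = 47.64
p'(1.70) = 59.15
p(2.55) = 120.86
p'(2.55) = 116.74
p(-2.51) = -87.06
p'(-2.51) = 93.46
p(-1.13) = -12.83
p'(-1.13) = 23.63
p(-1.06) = -11.25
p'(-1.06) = 21.61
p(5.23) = 819.05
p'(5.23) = 440.21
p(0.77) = 12.40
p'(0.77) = 20.97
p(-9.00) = -3562.00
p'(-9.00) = 1188.00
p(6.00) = 1208.00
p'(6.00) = 573.00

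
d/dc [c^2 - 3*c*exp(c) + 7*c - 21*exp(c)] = -3*c*exp(c) + 2*c - 24*exp(c) + 7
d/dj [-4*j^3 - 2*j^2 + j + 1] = -12*j^2 - 4*j + 1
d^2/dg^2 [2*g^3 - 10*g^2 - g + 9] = 12*g - 20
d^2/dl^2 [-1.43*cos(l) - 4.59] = 1.43*cos(l)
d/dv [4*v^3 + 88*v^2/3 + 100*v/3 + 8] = 12*v^2 + 176*v/3 + 100/3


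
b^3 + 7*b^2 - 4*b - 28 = (b - 2)*(b + 2)*(b + 7)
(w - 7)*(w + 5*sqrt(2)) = w^2 - 7*w + 5*sqrt(2)*w - 35*sqrt(2)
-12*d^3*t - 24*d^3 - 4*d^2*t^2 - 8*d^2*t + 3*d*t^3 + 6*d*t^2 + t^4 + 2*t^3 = (-2*d + t)*(2*d + t)*(3*d + t)*(t + 2)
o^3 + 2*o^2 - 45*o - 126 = (o - 7)*(o + 3)*(o + 6)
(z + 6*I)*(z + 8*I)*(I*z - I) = I*z^3 - 14*z^2 - I*z^2 + 14*z - 48*I*z + 48*I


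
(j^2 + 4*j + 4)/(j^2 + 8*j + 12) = (j + 2)/(j + 6)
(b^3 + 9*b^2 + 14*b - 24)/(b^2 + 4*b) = b + 5 - 6/b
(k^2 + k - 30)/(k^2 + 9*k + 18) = (k - 5)/(k + 3)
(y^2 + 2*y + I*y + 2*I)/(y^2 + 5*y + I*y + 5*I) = (y + 2)/(y + 5)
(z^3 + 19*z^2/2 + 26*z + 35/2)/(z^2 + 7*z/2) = z + 6 + 5/z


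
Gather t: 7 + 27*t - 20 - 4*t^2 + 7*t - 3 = -4*t^2 + 34*t - 16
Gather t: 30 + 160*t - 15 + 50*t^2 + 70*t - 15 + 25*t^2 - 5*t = 75*t^2 + 225*t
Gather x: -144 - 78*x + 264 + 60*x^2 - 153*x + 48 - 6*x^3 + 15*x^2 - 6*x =-6*x^3 + 75*x^2 - 237*x + 168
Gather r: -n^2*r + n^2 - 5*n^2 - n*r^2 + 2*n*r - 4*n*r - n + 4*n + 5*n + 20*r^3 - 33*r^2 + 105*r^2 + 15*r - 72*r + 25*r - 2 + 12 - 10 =-4*n^2 + 8*n + 20*r^3 + r^2*(72 - n) + r*(-n^2 - 2*n - 32)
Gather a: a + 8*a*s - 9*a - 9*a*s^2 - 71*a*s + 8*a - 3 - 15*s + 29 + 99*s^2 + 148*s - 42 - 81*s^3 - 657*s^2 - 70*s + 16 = a*(-9*s^2 - 63*s) - 81*s^3 - 558*s^2 + 63*s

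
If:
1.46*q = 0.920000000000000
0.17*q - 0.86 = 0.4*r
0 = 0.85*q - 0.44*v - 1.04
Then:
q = 0.63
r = -1.88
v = -1.15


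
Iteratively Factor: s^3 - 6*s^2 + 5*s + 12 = (s + 1)*(s^2 - 7*s + 12) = (s - 3)*(s + 1)*(s - 4)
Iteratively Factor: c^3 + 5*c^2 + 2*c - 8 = (c + 2)*(c^2 + 3*c - 4) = (c + 2)*(c + 4)*(c - 1)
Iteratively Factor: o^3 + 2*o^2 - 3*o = (o + 3)*(o^2 - o) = o*(o + 3)*(o - 1)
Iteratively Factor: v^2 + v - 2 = (v - 1)*(v + 2)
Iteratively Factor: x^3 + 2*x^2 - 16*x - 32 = (x + 2)*(x^2 - 16) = (x + 2)*(x + 4)*(x - 4)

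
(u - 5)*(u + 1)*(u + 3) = u^3 - u^2 - 17*u - 15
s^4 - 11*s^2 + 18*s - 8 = (s - 2)*(s - 1)^2*(s + 4)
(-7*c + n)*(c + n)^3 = -7*c^4 - 20*c^3*n - 18*c^2*n^2 - 4*c*n^3 + n^4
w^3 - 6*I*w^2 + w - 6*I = (w - 6*I)*(w - I)*(w + I)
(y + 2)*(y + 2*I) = y^2 + 2*y + 2*I*y + 4*I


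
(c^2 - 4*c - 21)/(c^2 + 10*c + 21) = (c - 7)/(c + 7)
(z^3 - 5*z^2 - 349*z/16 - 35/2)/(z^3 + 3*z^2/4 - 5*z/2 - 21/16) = (4*z^2 - 27*z - 40)/(4*z^2 - 4*z - 3)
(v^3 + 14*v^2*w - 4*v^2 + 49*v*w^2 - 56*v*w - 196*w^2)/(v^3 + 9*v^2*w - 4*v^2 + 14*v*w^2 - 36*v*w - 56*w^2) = (v + 7*w)/(v + 2*w)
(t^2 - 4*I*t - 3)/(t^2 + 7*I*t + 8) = (t - 3*I)/(t + 8*I)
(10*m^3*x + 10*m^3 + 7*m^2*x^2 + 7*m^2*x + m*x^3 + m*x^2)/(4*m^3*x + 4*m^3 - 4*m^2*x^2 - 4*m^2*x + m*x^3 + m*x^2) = (10*m^2 + 7*m*x + x^2)/(4*m^2 - 4*m*x + x^2)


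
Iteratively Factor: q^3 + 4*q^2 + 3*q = (q + 1)*(q^2 + 3*q) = q*(q + 1)*(q + 3)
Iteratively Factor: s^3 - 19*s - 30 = (s + 2)*(s^2 - 2*s - 15) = (s + 2)*(s + 3)*(s - 5)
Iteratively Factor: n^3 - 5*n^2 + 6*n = (n - 3)*(n^2 - 2*n) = n*(n - 3)*(n - 2)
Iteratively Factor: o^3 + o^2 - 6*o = (o)*(o^2 + o - 6) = o*(o - 2)*(o + 3)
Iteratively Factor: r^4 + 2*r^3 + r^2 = (r)*(r^3 + 2*r^2 + r) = r*(r + 1)*(r^2 + r) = r^2*(r + 1)*(r + 1)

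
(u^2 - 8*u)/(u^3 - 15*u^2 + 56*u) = 1/(u - 7)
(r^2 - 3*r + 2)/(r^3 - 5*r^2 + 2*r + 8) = (r - 1)/(r^2 - 3*r - 4)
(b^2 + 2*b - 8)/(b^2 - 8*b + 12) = (b + 4)/(b - 6)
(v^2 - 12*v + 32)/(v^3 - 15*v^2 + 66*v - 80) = (v - 4)/(v^2 - 7*v + 10)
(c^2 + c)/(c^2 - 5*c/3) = 3*(c + 1)/(3*c - 5)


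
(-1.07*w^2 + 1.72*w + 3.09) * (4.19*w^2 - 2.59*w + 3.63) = -4.4833*w^4 + 9.9781*w^3 + 4.6082*w^2 - 1.7595*w + 11.2167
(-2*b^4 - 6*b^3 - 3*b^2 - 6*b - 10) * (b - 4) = -2*b^5 + 2*b^4 + 21*b^3 + 6*b^2 + 14*b + 40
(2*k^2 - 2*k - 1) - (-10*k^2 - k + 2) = 12*k^2 - k - 3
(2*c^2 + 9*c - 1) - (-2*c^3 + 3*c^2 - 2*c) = 2*c^3 - c^2 + 11*c - 1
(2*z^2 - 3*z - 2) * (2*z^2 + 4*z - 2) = 4*z^4 + 2*z^3 - 20*z^2 - 2*z + 4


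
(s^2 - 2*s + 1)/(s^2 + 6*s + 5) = (s^2 - 2*s + 1)/(s^2 + 6*s + 5)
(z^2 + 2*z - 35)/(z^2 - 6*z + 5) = (z + 7)/(z - 1)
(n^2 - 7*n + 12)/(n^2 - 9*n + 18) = (n - 4)/(n - 6)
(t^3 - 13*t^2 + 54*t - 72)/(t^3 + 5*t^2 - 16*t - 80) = (t^2 - 9*t + 18)/(t^2 + 9*t + 20)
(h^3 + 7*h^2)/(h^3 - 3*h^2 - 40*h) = h*(h + 7)/(h^2 - 3*h - 40)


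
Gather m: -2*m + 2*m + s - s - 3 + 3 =0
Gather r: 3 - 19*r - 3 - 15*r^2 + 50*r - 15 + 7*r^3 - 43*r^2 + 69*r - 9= 7*r^3 - 58*r^2 + 100*r - 24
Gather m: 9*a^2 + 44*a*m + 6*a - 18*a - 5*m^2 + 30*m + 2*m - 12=9*a^2 - 12*a - 5*m^2 + m*(44*a + 32) - 12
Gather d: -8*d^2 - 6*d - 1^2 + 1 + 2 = -8*d^2 - 6*d + 2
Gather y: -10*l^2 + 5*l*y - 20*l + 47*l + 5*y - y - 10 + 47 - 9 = -10*l^2 + 27*l + y*(5*l + 4) + 28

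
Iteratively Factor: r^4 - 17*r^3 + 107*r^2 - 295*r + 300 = (r - 3)*(r^3 - 14*r^2 + 65*r - 100) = (r - 4)*(r - 3)*(r^2 - 10*r + 25) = (r - 5)*(r - 4)*(r - 3)*(r - 5)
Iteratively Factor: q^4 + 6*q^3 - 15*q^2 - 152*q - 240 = (q + 4)*(q^3 + 2*q^2 - 23*q - 60) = (q + 3)*(q + 4)*(q^2 - q - 20) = (q - 5)*(q + 3)*(q + 4)*(q + 4)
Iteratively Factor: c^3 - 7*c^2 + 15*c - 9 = (c - 3)*(c^2 - 4*c + 3) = (c - 3)^2*(c - 1)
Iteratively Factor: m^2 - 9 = (m - 3)*(m + 3)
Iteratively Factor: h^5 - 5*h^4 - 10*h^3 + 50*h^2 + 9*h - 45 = (h - 3)*(h^4 - 2*h^3 - 16*h^2 + 2*h + 15) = (h - 3)*(h + 1)*(h^3 - 3*h^2 - 13*h + 15) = (h - 5)*(h - 3)*(h + 1)*(h^2 + 2*h - 3) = (h - 5)*(h - 3)*(h + 1)*(h + 3)*(h - 1)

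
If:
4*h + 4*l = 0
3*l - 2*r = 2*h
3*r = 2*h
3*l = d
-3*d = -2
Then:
No Solution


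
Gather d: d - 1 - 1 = d - 2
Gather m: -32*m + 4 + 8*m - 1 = 3 - 24*m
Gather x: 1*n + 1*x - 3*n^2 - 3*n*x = -3*n^2 + n + x*(1 - 3*n)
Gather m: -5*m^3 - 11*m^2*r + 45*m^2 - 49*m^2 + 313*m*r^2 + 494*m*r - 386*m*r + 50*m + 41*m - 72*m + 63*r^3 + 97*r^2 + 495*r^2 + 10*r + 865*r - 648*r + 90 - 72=-5*m^3 + m^2*(-11*r - 4) + m*(313*r^2 + 108*r + 19) + 63*r^3 + 592*r^2 + 227*r + 18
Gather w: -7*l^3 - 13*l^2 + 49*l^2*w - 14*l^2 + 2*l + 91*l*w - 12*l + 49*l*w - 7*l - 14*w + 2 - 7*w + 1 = -7*l^3 - 27*l^2 - 17*l + w*(49*l^2 + 140*l - 21) + 3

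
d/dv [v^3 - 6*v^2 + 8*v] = 3*v^2 - 12*v + 8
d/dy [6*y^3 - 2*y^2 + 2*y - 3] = 18*y^2 - 4*y + 2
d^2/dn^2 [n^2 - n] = 2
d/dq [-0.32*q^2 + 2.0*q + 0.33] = 2.0 - 0.64*q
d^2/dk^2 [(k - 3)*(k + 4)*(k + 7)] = 6*k + 16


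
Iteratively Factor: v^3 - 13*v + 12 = (v + 4)*(v^2 - 4*v + 3) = (v - 1)*(v + 4)*(v - 3)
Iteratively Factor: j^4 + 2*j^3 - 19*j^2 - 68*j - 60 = (j + 2)*(j^3 - 19*j - 30) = (j + 2)^2*(j^2 - 2*j - 15) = (j - 5)*(j + 2)^2*(j + 3)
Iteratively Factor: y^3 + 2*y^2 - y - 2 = (y + 1)*(y^2 + y - 2) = (y + 1)*(y + 2)*(y - 1)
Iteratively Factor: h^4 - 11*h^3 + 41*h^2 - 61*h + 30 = (h - 1)*(h^3 - 10*h^2 + 31*h - 30) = (h - 5)*(h - 1)*(h^2 - 5*h + 6) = (h - 5)*(h - 2)*(h - 1)*(h - 3)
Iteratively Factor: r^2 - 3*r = (r - 3)*(r)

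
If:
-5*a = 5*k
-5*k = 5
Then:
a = 1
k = -1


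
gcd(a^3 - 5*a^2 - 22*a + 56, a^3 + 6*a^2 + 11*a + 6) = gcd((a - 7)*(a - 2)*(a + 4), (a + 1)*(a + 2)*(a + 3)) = 1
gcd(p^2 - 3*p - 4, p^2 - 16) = p - 4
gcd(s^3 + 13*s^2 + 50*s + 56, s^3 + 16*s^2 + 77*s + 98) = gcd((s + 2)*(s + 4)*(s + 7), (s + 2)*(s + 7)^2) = s^2 + 9*s + 14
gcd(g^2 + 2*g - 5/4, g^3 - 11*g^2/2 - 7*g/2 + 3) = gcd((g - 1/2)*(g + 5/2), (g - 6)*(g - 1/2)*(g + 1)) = g - 1/2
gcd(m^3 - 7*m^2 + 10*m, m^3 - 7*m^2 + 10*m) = m^3 - 7*m^2 + 10*m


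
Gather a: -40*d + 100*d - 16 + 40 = 60*d + 24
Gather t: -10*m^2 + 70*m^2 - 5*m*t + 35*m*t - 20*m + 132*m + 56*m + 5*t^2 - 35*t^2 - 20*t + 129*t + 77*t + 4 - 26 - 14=60*m^2 + 168*m - 30*t^2 + t*(30*m + 186) - 36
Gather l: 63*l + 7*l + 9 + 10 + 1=70*l + 20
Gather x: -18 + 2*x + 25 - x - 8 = x - 1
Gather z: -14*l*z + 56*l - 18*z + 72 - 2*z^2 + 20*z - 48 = 56*l - 2*z^2 + z*(2 - 14*l) + 24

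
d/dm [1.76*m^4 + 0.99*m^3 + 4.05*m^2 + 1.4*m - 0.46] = 7.04*m^3 + 2.97*m^2 + 8.1*m + 1.4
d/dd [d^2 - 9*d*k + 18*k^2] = 2*d - 9*k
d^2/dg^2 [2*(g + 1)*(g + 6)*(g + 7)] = 12*g + 56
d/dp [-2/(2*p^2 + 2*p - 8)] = (2*p + 1)/(p^2 + p - 4)^2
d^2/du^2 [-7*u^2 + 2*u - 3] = -14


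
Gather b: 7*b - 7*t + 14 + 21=7*b - 7*t + 35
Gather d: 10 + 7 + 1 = 18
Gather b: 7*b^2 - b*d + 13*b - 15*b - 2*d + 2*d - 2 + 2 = 7*b^2 + b*(-d - 2)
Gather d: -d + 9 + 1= 10 - d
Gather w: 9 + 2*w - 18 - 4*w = -2*w - 9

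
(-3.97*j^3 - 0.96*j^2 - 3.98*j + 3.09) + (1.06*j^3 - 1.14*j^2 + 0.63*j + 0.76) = -2.91*j^3 - 2.1*j^2 - 3.35*j + 3.85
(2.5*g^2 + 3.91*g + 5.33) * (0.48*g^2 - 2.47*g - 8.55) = 1.2*g^4 - 4.2982*g^3 - 28.4743*g^2 - 46.5956*g - 45.5715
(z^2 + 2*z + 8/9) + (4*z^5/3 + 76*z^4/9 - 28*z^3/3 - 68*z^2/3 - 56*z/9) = 4*z^5/3 + 76*z^4/9 - 28*z^3/3 - 65*z^2/3 - 38*z/9 + 8/9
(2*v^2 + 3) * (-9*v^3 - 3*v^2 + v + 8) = -18*v^5 - 6*v^4 - 25*v^3 + 7*v^2 + 3*v + 24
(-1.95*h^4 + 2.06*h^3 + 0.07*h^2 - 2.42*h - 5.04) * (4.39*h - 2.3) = -8.5605*h^5 + 13.5284*h^4 - 4.4307*h^3 - 10.7848*h^2 - 16.5596*h + 11.592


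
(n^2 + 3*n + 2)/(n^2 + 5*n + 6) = (n + 1)/(n + 3)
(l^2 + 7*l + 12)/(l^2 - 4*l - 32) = (l + 3)/(l - 8)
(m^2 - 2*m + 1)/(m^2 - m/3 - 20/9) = 9*(-m^2 + 2*m - 1)/(-9*m^2 + 3*m + 20)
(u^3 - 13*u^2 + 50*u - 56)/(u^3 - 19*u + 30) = (u^2 - 11*u + 28)/(u^2 + 2*u - 15)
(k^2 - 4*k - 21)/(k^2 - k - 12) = (k - 7)/(k - 4)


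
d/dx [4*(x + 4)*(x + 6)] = 8*x + 40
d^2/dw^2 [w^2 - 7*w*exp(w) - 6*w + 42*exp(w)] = -7*w*exp(w) + 28*exp(w) + 2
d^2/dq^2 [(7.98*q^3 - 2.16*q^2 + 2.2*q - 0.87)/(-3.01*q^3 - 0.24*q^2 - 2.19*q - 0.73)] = (50.669136*q^6 + 196.026852*q^5 + 210.034188*q^4 - 103.65978*q^3 + 13.902762*q^2 - 31.928886*q + 17.376774)/(27.270901*q^9 + 6.523272*q^8 + 60.044985*q^7 + 29.347779*q^6 + 46.851327*q^5 + 32.451858*q^4 + 17.617674*q^3 + 10.887147*q^2 + 3.501153*q + 0.389017)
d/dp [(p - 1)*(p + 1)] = 2*p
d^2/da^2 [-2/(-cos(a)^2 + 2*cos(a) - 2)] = (-23*cos(a) + 6*cos(2*a) + 3*cos(3*a) - cos(4*a) + 15)/(cos(a)^2 - 2*cos(a) + 2)^3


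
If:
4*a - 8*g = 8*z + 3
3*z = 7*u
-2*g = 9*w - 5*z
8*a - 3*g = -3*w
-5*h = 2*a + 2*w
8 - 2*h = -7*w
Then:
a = 4535/4532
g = 1745/1133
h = 347/6798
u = -687/1133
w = -3835/3399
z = -1603/1133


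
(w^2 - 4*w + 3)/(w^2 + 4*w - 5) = (w - 3)/(w + 5)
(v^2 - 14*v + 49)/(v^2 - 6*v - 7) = (v - 7)/(v + 1)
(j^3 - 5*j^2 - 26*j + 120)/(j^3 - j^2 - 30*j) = (j - 4)/j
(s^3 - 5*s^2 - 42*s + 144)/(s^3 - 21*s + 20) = (s^3 - 5*s^2 - 42*s + 144)/(s^3 - 21*s + 20)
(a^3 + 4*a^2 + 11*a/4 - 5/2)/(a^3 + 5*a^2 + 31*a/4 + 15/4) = (2*a^2 + 3*a - 2)/(2*a^2 + 5*a + 3)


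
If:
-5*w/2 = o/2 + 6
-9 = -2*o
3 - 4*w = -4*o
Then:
No Solution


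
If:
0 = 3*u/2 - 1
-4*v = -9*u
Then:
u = 2/3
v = 3/2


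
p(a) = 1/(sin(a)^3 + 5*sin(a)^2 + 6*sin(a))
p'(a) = (-3*sin(a)^2*cos(a) - 10*sin(a)*cos(a) - 6*cos(a))/(sin(a)^3 + 5*sin(a)^2 + 6*sin(a))^2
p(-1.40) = -0.50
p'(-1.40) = 0.04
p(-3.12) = -7.86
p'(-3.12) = 357.35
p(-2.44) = -0.49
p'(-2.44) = 0.14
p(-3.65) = 0.24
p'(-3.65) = 0.57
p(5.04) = -0.49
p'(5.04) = 0.06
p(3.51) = -0.64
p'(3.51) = 1.07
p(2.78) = 0.36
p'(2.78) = 1.19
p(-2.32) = -0.48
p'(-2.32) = 0.04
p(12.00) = -0.52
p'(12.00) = -0.34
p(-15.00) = -0.48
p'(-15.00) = 0.14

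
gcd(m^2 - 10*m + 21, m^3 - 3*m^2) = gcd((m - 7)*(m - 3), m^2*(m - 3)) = m - 3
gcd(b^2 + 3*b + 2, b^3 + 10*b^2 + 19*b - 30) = 1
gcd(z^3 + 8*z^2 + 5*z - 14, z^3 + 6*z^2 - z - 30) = 1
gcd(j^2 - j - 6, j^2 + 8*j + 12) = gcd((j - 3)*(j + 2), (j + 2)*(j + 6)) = j + 2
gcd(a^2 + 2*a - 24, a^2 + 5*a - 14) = 1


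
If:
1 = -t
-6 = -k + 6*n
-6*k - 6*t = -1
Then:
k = 7/6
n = -29/36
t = -1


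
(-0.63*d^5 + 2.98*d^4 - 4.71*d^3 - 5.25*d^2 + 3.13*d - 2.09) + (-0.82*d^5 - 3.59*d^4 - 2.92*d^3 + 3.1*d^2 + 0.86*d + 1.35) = -1.45*d^5 - 0.61*d^4 - 7.63*d^3 - 2.15*d^2 + 3.99*d - 0.74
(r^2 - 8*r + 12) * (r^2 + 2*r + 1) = r^4 - 6*r^3 - 3*r^2 + 16*r + 12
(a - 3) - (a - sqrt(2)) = -3 + sqrt(2)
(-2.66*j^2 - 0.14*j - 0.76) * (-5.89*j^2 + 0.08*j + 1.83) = 15.6674*j^4 + 0.6118*j^3 - 0.402600000000001*j^2 - 0.317*j - 1.3908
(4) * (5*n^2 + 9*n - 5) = 20*n^2 + 36*n - 20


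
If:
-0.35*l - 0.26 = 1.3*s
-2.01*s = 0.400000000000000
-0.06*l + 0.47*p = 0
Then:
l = -0.00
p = -0.00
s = -0.20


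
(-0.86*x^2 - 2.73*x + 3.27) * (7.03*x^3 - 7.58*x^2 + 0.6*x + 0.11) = -6.0458*x^5 - 12.6731*x^4 + 43.1655*x^3 - 26.5192*x^2 + 1.6617*x + 0.3597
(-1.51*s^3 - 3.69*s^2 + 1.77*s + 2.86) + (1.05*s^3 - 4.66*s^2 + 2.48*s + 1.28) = -0.46*s^3 - 8.35*s^2 + 4.25*s + 4.14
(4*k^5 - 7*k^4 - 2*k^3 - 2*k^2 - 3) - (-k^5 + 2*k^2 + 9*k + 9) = 5*k^5 - 7*k^4 - 2*k^3 - 4*k^2 - 9*k - 12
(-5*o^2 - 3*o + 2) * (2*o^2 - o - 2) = -10*o^4 - o^3 + 17*o^2 + 4*o - 4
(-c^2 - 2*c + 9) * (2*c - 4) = -2*c^3 + 26*c - 36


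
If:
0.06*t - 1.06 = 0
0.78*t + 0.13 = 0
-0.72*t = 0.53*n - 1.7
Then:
No Solution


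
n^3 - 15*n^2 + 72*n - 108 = (n - 6)^2*(n - 3)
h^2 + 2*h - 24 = (h - 4)*(h + 6)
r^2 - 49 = (r - 7)*(r + 7)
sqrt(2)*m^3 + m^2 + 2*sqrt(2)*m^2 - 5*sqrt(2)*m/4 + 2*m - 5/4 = (m - 1/2)*(m + 5/2)*(sqrt(2)*m + 1)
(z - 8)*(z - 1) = z^2 - 9*z + 8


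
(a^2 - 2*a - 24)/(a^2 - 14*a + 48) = (a + 4)/(a - 8)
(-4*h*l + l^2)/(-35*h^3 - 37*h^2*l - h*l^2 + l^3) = l*(4*h - l)/(35*h^3 + 37*h^2*l + h*l^2 - l^3)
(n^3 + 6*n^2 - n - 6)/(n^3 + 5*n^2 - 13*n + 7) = (n^2 + 7*n + 6)/(n^2 + 6*n - 7)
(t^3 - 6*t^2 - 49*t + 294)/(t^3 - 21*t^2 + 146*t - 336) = (t + 7)/(t - 8)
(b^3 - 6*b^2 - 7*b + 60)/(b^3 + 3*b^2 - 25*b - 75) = (b - 4)/(b + 5)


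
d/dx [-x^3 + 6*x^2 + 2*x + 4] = -3*x^2 + 12*x + 2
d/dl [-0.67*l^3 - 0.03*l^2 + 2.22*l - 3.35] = -2.01*l^2 - 0.06*l + 2.22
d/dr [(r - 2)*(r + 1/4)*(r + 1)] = 3*r^2 - 3*r/2 - 9/4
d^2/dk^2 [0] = 0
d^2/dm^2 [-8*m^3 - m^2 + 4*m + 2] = -48*m - 2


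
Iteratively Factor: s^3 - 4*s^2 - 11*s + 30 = (s + 3)*(s^2 - 7*s + 10) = (s - 5)*(s + 3)*(s - 2)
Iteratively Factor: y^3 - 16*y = (y - 4)*(y^2 + 4*y) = y*(y - 4)*(y + 4)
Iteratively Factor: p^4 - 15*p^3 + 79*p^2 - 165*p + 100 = (p - 5)*(p^3 - 10*p^2 + 29*p - 20) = (p - 5)*(p - 1)*(p^2 - 9*p + 20) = (p - 5)^2*(p - 1)*(p - 4)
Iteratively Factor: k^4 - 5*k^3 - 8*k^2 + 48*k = (k - 4)*(k^3 - k^2 - 12*k) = (k - 4)*(k + 3)*(k^2 - 4*k) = (k - 4)^2*(k + 3)*(k)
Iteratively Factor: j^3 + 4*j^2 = (j)*(j^2 + 4*j) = j^2*(j + 4)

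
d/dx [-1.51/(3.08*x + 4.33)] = 4.6508/(3.08*x + 4.33)^2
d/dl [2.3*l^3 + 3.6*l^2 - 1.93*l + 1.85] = 6.9*l^2 + 7.2*l - 1.93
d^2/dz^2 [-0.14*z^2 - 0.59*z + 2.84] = -0.280000000000000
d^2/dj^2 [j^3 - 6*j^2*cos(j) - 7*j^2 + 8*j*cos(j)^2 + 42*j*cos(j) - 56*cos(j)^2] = 6*j^2*cos(j) + 24*j*sin(j) - 42*j*cos(j) - 16*j*cos(2*j) + 6*j - 84*sin(j) - 16*sin(2*j) - 12*cos(j) + 112*cos(2*j) - 14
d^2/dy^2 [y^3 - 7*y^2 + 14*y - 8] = 6*y - 14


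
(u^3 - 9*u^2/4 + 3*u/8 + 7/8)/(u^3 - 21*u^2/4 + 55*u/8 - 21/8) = (8*u^2 - 10*u - 7)/(8*u^2 - 34*u + 21)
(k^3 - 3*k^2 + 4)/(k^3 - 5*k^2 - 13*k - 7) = (k^2 - 4*k + 4)/(k^2 - 6*k - 7)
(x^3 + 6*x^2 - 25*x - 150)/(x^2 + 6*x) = x - 25/x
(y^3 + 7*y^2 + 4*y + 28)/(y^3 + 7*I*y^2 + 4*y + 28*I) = (y + 7)/(y + 7*I)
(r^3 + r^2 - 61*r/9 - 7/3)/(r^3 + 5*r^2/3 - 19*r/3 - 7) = (r + 1/3)/(r + 1)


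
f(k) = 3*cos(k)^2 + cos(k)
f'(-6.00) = -1.89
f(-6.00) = 3.73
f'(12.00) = 3.25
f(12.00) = 2.98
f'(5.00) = 2.59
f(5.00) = 0.53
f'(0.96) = -3.64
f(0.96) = 1.56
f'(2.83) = 1.44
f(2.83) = 1.77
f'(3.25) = -0.54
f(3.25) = 1.97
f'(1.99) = 1.32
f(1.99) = 0.09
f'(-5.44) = -3.73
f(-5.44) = 1.99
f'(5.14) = 3.17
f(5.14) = 0.93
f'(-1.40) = 1.99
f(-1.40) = 0.26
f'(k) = -6*sin(k)*cos(k) - sin(k)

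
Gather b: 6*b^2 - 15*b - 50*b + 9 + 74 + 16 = 6*b^2 - 65*b + 99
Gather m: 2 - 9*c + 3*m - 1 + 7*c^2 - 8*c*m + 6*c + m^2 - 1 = 7*c^2 - 3*c + m^2 + m*(3 - 8*c)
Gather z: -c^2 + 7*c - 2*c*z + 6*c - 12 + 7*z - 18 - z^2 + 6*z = -c^2 + 13*c - z^2 + z*(13 - 2*c) - 30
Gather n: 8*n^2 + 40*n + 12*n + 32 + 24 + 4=8*n^2 + 52*n + 60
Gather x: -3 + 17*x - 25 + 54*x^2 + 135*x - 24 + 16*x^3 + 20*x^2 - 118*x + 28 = 16*x^3 + 74*x^2 + 34*x - 24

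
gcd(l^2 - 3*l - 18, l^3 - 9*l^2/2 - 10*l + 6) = l - 6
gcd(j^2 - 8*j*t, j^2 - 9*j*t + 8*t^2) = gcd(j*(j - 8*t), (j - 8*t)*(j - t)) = -j + 8*t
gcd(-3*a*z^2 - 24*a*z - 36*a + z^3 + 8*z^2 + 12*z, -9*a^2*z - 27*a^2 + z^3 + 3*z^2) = -3*a + z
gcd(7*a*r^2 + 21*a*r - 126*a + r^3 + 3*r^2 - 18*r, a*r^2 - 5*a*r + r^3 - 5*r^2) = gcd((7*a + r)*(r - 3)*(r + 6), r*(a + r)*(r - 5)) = 1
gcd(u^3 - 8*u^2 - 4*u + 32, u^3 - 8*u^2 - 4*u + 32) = u^3 - 8*u^2 - 4*u + 32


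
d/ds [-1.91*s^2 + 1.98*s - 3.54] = 1.98 - 3.82*s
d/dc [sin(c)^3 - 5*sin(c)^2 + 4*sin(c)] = (3*sin(c)^2 - 10*sin(c) + 4)*cos(c)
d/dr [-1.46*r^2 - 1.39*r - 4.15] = -2.92*r - 1.39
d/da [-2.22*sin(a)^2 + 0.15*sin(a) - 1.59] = (0.15 - 4.44*sin(a))*cos(a)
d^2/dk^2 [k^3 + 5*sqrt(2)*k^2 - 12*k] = 6*k + 10*sqrt(2)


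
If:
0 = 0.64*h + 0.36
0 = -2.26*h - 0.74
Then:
No Solution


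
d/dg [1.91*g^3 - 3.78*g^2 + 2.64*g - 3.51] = 5.73*g^2 - 7.56*g + 2.64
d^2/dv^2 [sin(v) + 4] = -sin(v)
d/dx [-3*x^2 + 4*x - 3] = 4 - 6*x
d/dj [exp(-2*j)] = -2*exp(-2*j)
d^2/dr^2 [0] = 0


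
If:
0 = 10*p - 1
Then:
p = 1/10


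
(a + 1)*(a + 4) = a^2 + 5*a + 4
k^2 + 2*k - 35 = (k - 5)*(k + 7)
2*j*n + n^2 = n*(2*j + n)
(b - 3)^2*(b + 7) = b^3 + b^2 - 33*b + 63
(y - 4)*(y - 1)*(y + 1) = y^3 - 4*y^2 - y + 4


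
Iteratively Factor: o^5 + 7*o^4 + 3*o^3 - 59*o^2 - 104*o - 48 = (o + 4)*(o^4 + 3*o^3 - 9*o^2 - 23*o - 12) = (o + 4)^2*(o^3 - o^2 - 5*o - 3) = (o + 1)*(o + 4)^2*(o^2 - 2*o - 3) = (o + 1)^2*(o + 4)^2*(o - 3)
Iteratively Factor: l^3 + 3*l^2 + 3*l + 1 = (l + 1)*(l^2 + 2*l + 1) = (l + 1)^2*(l + 1)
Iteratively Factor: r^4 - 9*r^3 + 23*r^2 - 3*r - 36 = (r - 3)*(r^3 - 6*r^2 + 5*r + 12) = (r - 4)*(r - 3)*(r^2 - 2*r - 3) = (r - 4)*(r - 3)^2*(r + 1)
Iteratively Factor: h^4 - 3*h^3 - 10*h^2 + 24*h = (h - 4)*(h^3 + h^2 - 6*h) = (h - 4)*(h - 2)*(h^2 + 3*h) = (h - 4)*(h - 2)*(h + 3)*(h)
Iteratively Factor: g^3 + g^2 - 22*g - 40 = (g + 4)*(g^2 - 3*g - 10) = (g - 5)*(g + 4)*(g + 2)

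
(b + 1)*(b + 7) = b^2 + 8*b + 7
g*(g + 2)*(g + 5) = g^3 + 7*g^2 + 10*g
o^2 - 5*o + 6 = (o - 3)*(o - 2)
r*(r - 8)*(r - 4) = r^3 - 12*r^2 + 32*r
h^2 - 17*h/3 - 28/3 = (h - 7)*(h + 4/3)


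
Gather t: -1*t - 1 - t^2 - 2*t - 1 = -t^2 - 3*t - 2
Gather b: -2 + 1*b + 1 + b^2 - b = b^2 - 1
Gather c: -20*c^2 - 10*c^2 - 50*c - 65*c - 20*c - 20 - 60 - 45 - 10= -30*c^2 - 135*c - 135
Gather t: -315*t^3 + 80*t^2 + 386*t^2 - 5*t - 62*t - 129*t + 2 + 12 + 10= -315*t^3 + 466*t^2 - 196*t + 24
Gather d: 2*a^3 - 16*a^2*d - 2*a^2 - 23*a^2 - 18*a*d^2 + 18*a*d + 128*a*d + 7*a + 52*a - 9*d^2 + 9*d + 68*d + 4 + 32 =2*a^3 - 25*a^2 + 59*a + d^2*(-18*a - 9) + d*(-16*a^2 + 146*a + 77) + 36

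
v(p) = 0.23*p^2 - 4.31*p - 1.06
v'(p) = 0.46*p - 4.31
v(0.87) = -4.64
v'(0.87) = -3.91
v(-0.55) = 1.38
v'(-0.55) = -4.56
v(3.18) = -12.44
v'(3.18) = -2.85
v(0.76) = -4.20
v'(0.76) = -3.96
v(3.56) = -13.49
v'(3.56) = -2.67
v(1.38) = -6.57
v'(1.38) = -3.68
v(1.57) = -7.26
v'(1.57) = -3.59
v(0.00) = -1.06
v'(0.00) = -4.31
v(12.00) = -19.66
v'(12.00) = 1.21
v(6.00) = -18.64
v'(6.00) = -1.55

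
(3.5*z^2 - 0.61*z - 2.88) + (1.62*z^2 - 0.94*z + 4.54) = 5.12*z^2 - 1.55*z + 1.66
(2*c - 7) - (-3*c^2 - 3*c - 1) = 3*c^2 + 5*c - 6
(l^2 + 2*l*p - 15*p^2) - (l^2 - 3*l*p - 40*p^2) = 5*l*p + 25*p^2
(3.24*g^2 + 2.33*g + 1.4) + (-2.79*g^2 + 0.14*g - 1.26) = 0.45*g^2 + 2.47*g + 0.14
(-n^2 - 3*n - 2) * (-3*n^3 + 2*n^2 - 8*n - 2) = 3*n^5 + 7*n^4 + 8*n^3 + 22*n^2 + 22*n + 4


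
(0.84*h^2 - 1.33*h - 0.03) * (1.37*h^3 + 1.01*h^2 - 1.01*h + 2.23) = 1.1508*h^5 - 0.9737*h^4 - 2.2328*h^3 + 3.1862*h^2 - 2.9356*h - 0.0669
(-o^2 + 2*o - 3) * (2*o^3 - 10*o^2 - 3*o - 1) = -2*o^5 + 14*o^4 - 23*o^3 + 25*o^2 + 7*o + 3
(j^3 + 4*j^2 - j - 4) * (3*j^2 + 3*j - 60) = 3*j^5 + 15*j^4 - 51*j^3 - 255*j^2 + 48*j + 240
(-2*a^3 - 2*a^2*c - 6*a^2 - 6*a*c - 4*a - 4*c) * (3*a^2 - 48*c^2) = -6*a^5 - 6*a^4*c - 18*a^4 + 96*a^3*c^2 - 18*a^3*c - 12*a^3 + 96*a^2*c^3 + 288*a^2*c^2 - 12*a^2*c + 288*a*c^3 + 192*a*c^2 + 192*c^3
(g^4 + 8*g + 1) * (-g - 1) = -g^5 - g^4 - 8*g^2 - 9*g - 1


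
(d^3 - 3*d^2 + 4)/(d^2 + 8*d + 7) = (d^2 - 4*d + 4)/(d + 7)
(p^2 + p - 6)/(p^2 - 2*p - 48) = (-p^2 - p + 6)/(-p^2 + 2*p + 48)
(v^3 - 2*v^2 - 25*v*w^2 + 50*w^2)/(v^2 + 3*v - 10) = (v^2 - 25*w^2)/(v + 5)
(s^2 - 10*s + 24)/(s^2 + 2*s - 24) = (s - 6)/(s + 6)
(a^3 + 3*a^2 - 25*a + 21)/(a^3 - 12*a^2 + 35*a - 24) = (a + 7)/(a - 8)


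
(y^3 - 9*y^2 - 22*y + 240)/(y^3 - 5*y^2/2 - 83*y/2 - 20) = 2*(y - 6)/(2*y + 1)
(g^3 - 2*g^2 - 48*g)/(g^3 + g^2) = (g^2 - 2*g - 48)/(g*(g + 1))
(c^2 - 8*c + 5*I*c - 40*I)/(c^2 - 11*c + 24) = (c + 5*I)/(c - 3)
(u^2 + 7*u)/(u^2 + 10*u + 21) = u/(u + 3)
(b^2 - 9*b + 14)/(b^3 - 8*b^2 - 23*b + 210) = (b - 2)/(b^2 - b - 30)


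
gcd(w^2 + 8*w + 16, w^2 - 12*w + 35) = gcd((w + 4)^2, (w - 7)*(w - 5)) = 1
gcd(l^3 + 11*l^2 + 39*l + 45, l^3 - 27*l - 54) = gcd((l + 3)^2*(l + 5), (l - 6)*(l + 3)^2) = l^2 + 6*l + 9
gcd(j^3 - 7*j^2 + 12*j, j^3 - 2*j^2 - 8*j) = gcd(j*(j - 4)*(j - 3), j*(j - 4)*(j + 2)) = j^2 - 4*j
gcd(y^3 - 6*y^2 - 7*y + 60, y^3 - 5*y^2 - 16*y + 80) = y^2 - 9*y + 20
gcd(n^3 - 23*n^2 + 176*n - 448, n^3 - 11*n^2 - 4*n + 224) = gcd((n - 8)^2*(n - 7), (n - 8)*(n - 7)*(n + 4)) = n^2 - 15*n + 56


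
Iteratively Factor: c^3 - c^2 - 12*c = (c - 4)*(c^2 + 3*c) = c*(c - 4)*(c + 3)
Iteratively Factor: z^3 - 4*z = (z)*(z^2 - 4) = z*(z - 2)*(z + 2)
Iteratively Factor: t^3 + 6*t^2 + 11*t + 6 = (t + 3)*(t^2 + 3*t + 2) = (t + 1)*(t + 3)*(t + 2)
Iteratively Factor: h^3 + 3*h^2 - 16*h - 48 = (h + 4)*(h^2 - h - 12) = (h - 4)*(h + 4)*(h + 3)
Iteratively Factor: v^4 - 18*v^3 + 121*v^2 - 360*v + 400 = (v - 4)*(v^3 - 14*v^2 + 65*v - 100) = (v - 5)*(v - 4)*(v^2 - 9*v + 20) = (v - 5)^2*(v - 4)*(v - 4)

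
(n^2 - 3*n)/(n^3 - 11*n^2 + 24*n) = 1/(n - 8)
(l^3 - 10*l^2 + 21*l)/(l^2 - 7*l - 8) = l*(-l^2 + 10*l - 21)/(-l^2 + 7*l + 8)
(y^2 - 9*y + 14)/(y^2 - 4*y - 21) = (y - 2)/(y + 3)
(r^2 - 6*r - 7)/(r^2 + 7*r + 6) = (r - 7)/(r + 6)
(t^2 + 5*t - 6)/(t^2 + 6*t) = (t - 1)/t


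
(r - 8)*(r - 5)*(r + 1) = r^3 - 12*r^2 + 27*r + 40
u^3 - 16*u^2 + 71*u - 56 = (u - 8)*(u - 7)*(u - 1)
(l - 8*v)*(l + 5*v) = l^2 - 3*l*v - 40*v^2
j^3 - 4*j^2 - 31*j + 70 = (j - 7)*(j - 2)*(j + 5)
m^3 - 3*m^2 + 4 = (m - 2)^2*(m + 1)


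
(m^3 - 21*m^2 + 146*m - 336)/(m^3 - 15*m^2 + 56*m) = (m - 6)/m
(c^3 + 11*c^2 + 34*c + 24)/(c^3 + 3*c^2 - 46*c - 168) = (c + 1)/(c - 7)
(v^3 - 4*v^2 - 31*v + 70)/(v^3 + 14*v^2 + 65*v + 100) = (v^2 - 9*v + 14)/(v^2 + 9*v + 20)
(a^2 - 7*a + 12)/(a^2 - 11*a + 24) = (a - 4)/(a - 8)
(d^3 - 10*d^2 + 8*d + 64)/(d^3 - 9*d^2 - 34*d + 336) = (d^2 - 2*d - 8)/(d^2 - d - 42)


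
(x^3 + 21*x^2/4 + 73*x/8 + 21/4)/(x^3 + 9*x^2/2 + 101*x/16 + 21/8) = 2*(2*x + 3)/(4*x + 3)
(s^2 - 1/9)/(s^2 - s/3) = (s + 1/3)/s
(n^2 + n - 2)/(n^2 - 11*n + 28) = (n^2 + n - 2)/(n^2 - 11*n + 28)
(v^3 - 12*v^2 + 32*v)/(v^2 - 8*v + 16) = v*(v - 8)/(v - 4)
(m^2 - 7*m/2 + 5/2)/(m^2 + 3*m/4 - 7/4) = 2*(2*m - 5)/(4*m + 7)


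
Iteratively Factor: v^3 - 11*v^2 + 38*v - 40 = (v - 5)*(v^2 - 6*v + 8) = (v - 5)*(v - 2)*(v - 4)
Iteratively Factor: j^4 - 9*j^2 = (j)*(j^3 - 9*j) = j^2*(j^2 - 9) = j^2*(j - 3)*(j + 3)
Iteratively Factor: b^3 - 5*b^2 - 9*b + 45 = (b - 3)*(b^2 - 2*b - 15) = (b - 5)*(b - 3)*(b + 3)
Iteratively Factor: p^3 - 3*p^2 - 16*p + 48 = (p + 4)*(p^2 - 7*p + 12) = (p - 3)*(p + 4)*(p - 4)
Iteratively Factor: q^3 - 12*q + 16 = (q - 2)*(q^2 + 2*q - 8) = (q - 2)*(q + 4)*(q - 2)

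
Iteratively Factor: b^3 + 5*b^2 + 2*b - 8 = (b + 4)*(b^2 + b - 2) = (b - 1)*(b + 4)*(b + 2)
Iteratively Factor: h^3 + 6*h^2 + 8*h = (h + 2)*(h^2 + 4*h) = (h + 2)*(h + 4)*(h)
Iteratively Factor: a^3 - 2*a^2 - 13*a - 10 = (a + 2)*(a^2 - 4*a - 5) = (a + 1)*(a + 2)*(a - 5)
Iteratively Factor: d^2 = (d)*(d)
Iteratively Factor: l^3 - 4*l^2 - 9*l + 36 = (l - 4)*(l^2 - 9) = (l - 4)*(l - 3)*(l + 3)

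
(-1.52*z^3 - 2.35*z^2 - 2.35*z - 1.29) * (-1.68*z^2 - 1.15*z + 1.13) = 2.5536*z^5 + 5.696*z^4 + 4.9329*z^3 + 2.2142*z^2 - 1.172*z - 1.4577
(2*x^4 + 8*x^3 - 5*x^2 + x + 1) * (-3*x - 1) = -6*x^5 - 26*x^4 + 7*x^3 + 2*x^2 - 4*x - 1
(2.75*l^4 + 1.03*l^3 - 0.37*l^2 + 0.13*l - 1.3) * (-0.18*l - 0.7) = -0.495*l^5 - 2.1104*l^4 - 0.6544*l^3 + 0.2356*l^2 + 0.143*l + 0.91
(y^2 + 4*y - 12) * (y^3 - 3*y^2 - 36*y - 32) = y^5 + y^4 - 60*y^3 - 140*y^2 + 304*y + 384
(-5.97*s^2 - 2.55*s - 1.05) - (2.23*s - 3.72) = -5.97*s^2 - 4.78*s + 2.67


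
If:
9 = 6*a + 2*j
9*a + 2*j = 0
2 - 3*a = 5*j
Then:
No Solution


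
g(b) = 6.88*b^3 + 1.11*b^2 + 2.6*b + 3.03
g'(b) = 20.64*b^2 + 2.22*b + 2.6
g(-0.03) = 2.95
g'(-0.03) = 2.55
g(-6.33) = -1713.97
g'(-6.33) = 815.57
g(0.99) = 13.37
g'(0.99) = 25.03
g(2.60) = 138.22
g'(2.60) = 147.90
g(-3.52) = -292.43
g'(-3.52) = 250.52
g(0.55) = 5.94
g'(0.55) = 10.06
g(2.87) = 182.28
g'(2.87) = 178.98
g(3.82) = 412.67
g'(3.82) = 312.27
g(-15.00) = -23006.22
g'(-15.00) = 4613.30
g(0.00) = 3.03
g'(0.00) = 2.60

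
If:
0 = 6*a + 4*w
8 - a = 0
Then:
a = 8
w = -12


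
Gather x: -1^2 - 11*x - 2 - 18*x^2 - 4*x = -18*x^2 - 15*x - 3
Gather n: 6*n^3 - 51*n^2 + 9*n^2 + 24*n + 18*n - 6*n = 6*n^3 - 42*n^2 + 36*n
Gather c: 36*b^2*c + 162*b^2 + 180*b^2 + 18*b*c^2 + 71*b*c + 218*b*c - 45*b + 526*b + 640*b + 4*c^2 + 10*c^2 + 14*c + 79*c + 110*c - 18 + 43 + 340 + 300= 342*b^2 + 1121*b + c^2*(18*b + 14) + c*(36*b^2 + 289*b + 203) + 665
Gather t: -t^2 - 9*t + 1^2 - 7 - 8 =-t^2 - 9*t - 14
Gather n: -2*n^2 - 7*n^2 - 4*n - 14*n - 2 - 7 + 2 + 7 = -9*n^2 - 18*n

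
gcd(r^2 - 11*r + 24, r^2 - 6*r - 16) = r - 8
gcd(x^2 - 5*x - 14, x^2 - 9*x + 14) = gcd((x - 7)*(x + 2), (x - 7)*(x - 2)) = x - 7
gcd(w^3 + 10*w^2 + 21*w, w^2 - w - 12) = w + 3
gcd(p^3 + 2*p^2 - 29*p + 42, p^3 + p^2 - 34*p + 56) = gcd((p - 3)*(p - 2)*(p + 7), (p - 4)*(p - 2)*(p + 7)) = p^2 + 5*p - 14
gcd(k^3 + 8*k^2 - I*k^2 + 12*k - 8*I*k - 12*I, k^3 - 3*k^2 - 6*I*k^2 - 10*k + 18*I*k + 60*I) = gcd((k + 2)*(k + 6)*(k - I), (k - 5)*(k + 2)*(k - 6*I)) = k + 2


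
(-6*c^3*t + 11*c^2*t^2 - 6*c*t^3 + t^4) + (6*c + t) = -6*c^3*t + 11*c^2*t^2 - 6*c*t^3 + 6*c + t^4 + t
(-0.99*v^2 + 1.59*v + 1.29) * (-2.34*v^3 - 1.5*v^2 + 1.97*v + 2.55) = 2.3166*v^5 - 2.2356*v^4 - 7.3539*v^3 - 1.3272*v^2 + 6.5958*v + 3.2895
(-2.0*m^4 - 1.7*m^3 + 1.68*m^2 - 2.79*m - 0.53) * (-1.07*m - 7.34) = 2.14*m^5 + 16.499*m^4 + 10.6804*m^3 - 9.3459*m^2 + 21.0457*m + 3.8902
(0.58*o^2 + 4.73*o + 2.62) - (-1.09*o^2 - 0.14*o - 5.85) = 1.67*o^2 + 4.87*o + 8.47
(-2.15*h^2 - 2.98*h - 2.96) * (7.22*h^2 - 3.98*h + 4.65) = -15.523*h^4 - 12.9586*h^3 - 19.5083*h^2 - 2.0762*h - 13.764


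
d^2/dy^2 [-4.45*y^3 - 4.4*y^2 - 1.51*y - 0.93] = -26.7*y - 8.8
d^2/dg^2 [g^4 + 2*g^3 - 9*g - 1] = 12*g*(g + 1)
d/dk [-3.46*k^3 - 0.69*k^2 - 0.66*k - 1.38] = -10.38*k^2 - 1.38*k - 0.66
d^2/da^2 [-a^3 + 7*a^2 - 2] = 14 - 6*a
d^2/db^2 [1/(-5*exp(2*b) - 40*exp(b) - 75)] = 4*((exp(b) + 2)*(exp(2*b) + 8*exp(b) + 15) - 2*(exp(b) + 4)^2*exp(b))*exp(b)/(5*(exp(2*b) + 8*exp(b) + 15)^3)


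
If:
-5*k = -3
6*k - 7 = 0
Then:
No Solution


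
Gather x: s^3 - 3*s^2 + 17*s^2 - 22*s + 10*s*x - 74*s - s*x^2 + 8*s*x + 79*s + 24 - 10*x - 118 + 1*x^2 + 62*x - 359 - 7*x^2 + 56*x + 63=s^3 + 14*s^2 - 17*s + x^2*(-s - 6) + x*(18*s + 108) - 390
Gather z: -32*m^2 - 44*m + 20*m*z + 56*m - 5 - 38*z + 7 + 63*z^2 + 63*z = -32*m^2 + 12*m + 63*z^2 + z*(20*m + 25) + 2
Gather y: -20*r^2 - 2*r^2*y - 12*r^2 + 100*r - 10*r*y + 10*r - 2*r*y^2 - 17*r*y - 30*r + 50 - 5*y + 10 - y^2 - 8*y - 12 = -32*r^2 + 80*r + y^2*(-2*r - 1) + y*(-2*r^2 - 27*r - 13) + 48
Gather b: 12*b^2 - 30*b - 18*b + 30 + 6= 12*b^2 - 48*b + 36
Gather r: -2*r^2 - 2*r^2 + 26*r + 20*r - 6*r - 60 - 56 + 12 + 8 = -4*r^2 + 40*r - 96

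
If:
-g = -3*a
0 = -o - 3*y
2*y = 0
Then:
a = g/3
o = 0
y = 0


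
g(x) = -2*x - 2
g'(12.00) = -2.00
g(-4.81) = 7.62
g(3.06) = -8.12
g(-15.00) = 28.00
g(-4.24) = 6.48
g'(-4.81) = -2.00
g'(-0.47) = -2.00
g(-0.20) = -1.60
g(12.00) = -26.00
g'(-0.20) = -2.00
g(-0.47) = -1.06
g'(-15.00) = -2.00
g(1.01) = -4.02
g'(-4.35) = -2.00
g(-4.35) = 6.70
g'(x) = -2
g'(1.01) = -2.00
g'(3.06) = -2.00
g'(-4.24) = -2.00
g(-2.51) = 3.02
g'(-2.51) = -2.00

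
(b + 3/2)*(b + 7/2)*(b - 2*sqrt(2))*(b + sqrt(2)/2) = b^4 - 3*sqrt(2)*b^3/2 + 5*b^3 - 15*sqrt(2)*b^2/2 + 13*b^2/4 - 63*sqrt(2)*b/8 - 10*b - 21/2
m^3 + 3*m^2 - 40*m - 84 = (m - 6)*(m + 2)*(m + 7)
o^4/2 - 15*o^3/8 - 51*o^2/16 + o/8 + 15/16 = (o/2 + 1/2)*(o - 5)*(o - 1/2)*(o + 3/4)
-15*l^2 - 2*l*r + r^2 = (-5*l + r)*(3*l + r)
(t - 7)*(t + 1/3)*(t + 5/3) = t^3 - 5*t^2 - 121*t/9 - 35/9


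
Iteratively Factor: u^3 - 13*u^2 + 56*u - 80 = (u - 5)*(u^2 - 8*u + 16) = (u - 5)*(u - 4)*(u - 4)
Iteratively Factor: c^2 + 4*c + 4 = (c + 2)*(c + 2)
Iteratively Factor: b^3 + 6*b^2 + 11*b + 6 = (b + 1)*(b^2 + 5*b + 6) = (b + 1)*(b + 2)*(b + 3)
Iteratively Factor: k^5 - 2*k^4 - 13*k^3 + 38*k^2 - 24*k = (k - 1)*(k^4 - k^3 - 14*k^2 + 24*k) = (k - 2)*(k - 1)*(k^3 + k^2 - 12*k) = (k - 3)*(k - 2)*(k - 1)*(k^2 + 4*k) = (k - 3)*(k - 2)*(k - 1)*(k + 4)*(k)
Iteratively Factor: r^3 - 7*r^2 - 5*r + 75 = (r + 3)*(r^2 - 10*r + 25) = (r - 5)*(r + 3)*(r - 5)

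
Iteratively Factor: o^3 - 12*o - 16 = (o + 2)*(o^2 - 2*o - 8) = (o - 4)*(o + 2)*(o + 2)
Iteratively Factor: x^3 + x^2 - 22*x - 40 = (x + 2)*(x^2 - x - 20) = (x - 5)*(x + 2)*(x + 4)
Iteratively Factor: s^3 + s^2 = (s)*(s^2 + s) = s^2*(s + 1)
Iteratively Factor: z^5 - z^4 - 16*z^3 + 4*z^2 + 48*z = (z + 3)*(z^4 - 4*z^3 - 4*z^2 + 16*z) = (z + 2)*(z + 3)*(z^3 - 6*z^2 + 8*z) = (z - 2)*(z + 2)*(z + 3)*(z^2 - 4*z) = (z - 4)*(z - 2)*(z + 2)*(z + 3)*(z)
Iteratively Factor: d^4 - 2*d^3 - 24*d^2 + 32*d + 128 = (d - 4)*(d^3 + 2*d^2 - 16*d - 32) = (d - 4)^2*(d^2 + 6*d + 8) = (d - 4)^2*(d + 4)*(d + 2)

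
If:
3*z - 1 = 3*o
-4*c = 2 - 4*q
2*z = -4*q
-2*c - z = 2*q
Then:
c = 0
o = -4/3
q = 1/2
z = -1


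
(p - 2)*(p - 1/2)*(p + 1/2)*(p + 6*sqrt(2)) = p^4 - 2*p^3 + 6*sqrt(2)*p^3 - 12*sqrt(2)*p^2 - p^2/4 - 3*sqrt(2)*p/2 + p/2 + 3*sqrt(2)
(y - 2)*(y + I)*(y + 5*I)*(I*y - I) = I*y^4 - 6*y^3 - 3*I*y^3 + 18*y^2 - 3*I*y^2 - 12*y + 15*I*y - 10*I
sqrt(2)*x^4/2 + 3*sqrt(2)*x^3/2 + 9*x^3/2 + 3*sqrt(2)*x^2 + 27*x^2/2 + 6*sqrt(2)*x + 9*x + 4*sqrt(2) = (x/2 + 1)*(x + 1)*(x + 4*sqrt(2))*(sqrt(2)*x + 1)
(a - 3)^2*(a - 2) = a^3 - 8*a^2 + 21*a - 18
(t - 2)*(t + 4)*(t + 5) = t^3 + 7*t^2 + 2*t - 40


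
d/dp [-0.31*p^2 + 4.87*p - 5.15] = 4.87 - 0.62*p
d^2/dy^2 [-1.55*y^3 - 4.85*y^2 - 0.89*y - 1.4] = -9.3*y - 9.7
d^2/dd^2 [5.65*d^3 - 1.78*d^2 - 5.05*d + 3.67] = 33.9*d - 3.56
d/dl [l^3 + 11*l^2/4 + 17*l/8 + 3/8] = 3*l^2 + 11*l/2 + 17/8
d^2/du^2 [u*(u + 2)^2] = 6*u + 8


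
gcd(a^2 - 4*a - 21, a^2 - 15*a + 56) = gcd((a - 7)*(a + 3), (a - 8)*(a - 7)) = a - 7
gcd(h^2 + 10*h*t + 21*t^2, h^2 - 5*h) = 1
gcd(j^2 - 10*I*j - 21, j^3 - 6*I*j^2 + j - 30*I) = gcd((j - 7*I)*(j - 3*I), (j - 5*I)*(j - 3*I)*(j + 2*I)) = j - 3*I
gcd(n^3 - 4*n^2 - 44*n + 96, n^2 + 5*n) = 1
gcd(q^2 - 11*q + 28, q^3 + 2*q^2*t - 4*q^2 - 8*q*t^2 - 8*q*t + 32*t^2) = q - 4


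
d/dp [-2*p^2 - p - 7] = -4*p - 1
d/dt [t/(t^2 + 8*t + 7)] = (7 - t^2)/(t^4 + 16*t^3 + 78*t^2 + 112*t + 49)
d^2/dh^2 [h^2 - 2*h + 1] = 2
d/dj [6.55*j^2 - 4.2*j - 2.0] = 13.1*j - 4.2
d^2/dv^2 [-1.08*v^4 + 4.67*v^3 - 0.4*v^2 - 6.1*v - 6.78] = -12.96*v^2 + 28.02*v - 0.8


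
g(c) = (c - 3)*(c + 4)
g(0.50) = -11.25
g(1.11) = -9.66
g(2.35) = -4.13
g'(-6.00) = -11.00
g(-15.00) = 198.00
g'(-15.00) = -29.00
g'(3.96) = 8.92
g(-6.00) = 18.00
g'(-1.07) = -1.14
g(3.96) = 7.64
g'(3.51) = 8.02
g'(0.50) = 2.00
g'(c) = 2*c + 1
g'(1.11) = 3.22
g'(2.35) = 5.70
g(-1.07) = -11.93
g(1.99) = -6.05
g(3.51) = 3.83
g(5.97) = 29.61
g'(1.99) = 4.98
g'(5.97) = 12.94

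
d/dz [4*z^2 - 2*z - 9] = 8*z - 2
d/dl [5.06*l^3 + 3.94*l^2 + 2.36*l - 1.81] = 15.18*l^2 + 7.88*l + 2.36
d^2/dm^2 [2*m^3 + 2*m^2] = 12*m + 4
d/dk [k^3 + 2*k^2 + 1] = k*(3*k + 4)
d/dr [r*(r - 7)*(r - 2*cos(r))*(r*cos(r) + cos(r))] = r*(r - 7)*(r + 1)*(sin(2*r) + cos(r)) - r*(r - 7)*(r - 2*cos(r))*(r*sin(r) - sqrt(2)*cos(r + pi/4)) + r*(r + 1)*(r - 2*cos(r))*cos(r) + (r - 7)*(r + 1)*(r - 2*cos(r))*cos(r)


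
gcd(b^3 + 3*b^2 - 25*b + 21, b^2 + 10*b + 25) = 1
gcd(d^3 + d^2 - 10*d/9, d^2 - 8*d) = d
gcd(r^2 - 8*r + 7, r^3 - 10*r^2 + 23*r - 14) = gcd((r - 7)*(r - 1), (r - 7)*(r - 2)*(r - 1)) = r^2 - 8*r + 7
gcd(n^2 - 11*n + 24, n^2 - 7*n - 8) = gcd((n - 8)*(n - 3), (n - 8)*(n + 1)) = n - 8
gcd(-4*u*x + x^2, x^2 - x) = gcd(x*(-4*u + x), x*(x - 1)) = x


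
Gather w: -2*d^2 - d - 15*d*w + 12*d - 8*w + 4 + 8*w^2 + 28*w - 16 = -2*d^2 + 11*d + 8*w^2 + w*(20 - 15*d) - 12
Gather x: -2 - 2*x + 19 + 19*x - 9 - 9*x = 8*x + 8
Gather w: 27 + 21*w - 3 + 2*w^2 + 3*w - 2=2*w^2 + 24*w + 22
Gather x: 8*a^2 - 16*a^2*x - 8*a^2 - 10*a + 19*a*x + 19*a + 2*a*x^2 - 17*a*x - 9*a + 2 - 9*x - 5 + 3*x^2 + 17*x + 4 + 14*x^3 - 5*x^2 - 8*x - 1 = 14*x^3 + x^2*(2*a - 2) + x*(-16*a^2 + 2*a)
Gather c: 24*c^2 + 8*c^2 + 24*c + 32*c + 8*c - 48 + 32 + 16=32*c^2 + 64*c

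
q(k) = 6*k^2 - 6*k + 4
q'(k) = 12*k - 6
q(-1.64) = 29.98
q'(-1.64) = -25.68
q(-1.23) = 20.46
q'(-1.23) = -20.76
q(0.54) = 2.51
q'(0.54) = 0.48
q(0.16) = 3.19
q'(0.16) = -4.08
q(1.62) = 10.03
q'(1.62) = 13.44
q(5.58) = 157.34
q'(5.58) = 60.96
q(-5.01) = 184.66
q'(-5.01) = -66.12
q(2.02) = 16.36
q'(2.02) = 18.24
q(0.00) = 4.00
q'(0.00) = -6.00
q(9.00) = 436.00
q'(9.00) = 102.00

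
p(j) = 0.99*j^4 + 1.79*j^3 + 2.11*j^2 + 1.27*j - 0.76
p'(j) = 3.96*j^3 + 5.37*j^2 + 4.22*j + 1.27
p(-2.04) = 7.38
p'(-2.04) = -18.61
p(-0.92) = -0.83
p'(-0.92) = -1.15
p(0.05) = -0.69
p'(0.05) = 1.49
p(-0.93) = -0.82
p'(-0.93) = -1.20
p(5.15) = 1002.65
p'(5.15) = 706.33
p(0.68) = 1.85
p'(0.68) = 7.87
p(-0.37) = -1.01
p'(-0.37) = 0.24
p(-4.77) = 359.44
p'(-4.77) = -326.46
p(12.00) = 23940.08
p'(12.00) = 7668.07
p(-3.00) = 46.28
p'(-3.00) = -69.98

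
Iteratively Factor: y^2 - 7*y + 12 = (y - 4)*(y - 3)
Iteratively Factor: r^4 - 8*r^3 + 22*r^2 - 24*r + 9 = (r - 3)*(r^3 - 5*r^2 + 7*r - 3) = (r - 3)^2*(r^2 - 2*r + 1) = (r - 3)^2*(r - 1)*(r - 1)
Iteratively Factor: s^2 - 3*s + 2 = (s - 1)*(s - 2)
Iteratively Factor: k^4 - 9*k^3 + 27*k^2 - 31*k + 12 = (k - 4)*(k^3 - 5*k^2 + 7*k - 3) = (k - 4)*(k - 1)*(k^2 - 4*k + 3) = (k - 4)*(k - 3)*(k - 1)*(k - 1)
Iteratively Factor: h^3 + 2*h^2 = (h)*(h^2 + 2*h) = h*(h + 2)*(h)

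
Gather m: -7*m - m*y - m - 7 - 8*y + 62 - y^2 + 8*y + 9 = m*(-y - 8) - y^2 + 64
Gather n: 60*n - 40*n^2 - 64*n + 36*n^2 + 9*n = -4*n^2 + 5*n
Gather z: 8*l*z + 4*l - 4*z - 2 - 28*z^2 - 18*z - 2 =4*l - 28*z^2 + z*(8*l - 22) - 4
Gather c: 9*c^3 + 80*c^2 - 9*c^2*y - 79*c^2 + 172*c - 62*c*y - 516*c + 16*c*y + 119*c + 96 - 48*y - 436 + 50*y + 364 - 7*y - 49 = 9*c^3 + c^2*(1 - 9*y) + c*(-46*y - 225) - 5*y - 25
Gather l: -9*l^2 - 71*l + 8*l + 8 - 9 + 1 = -9*l^2 - 63*l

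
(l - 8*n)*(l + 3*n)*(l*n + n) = l^3*n - 5*l^2*n^2 + l^2*n - 24*l*n^3 - 5*l*n^2 - 24*n^3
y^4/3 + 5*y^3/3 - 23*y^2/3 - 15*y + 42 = (y/3 + 1)*(y - 3)*(y - 2)*(y + 7)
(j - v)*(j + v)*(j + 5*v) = j^3 + 5*j^2*v - j*v^2 - 5*v^3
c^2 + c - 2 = (c - 1)*(c + 2)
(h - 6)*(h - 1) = h^2 - 7*h + 6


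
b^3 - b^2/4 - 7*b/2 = b*(b - 2)*(b + 7/4)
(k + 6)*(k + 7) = k^2 + 13*k + 42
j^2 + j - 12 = (j - 3)*(j + 4)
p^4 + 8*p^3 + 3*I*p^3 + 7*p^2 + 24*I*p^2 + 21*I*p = p*(p + 1)*(p + 7)*(p + 3*I)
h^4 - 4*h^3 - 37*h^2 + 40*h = h*(h - 8)*(h - 1)*(h + 5)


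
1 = 1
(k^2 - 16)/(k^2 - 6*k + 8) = (k + 4)/(k - 2)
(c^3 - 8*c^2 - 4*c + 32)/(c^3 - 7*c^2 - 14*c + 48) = (c + 2)/(c + 3)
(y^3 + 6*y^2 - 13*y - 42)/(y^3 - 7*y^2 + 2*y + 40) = (y^2 + 4*y - 21)/(y^2 - 9*y + 20)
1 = 1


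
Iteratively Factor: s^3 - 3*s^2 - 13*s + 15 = (s - 1)*(s^2 - 2*s - 15) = (s - 5)*(s - 1)*(s + 3)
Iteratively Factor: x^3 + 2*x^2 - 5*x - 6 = (x - 2)*(x^2 + 4*x + 3) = (x - 2)*(x + 1)*(x + 3)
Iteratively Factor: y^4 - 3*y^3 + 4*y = (y)*(y^3 - 3*y^2 + 4) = y*(y - 2)*(y^2 - y - 2) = y*(y - 2)^2*(y + 1)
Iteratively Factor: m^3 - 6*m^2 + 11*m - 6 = (m - 1)*(m^2 - 5*m + 6) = (m - 2)*(m - 1)*(m - 3)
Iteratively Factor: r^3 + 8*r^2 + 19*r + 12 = (r + 3)*(r^2 + 5*r + 4) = (r + 3)*(r + 4)*(r + 1)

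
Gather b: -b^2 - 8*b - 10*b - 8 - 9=-b^2 - 18*b - 17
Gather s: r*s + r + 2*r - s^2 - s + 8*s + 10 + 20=3*r - s^2 + s*(r + 7) + 30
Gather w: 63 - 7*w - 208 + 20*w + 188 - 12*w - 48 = w - 5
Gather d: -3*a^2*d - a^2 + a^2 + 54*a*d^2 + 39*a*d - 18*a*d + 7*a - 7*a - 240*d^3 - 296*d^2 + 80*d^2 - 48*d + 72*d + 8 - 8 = -240*d^3 + d^2*(54*a - 216) + d*(-3*a^2 + 21*a + 24)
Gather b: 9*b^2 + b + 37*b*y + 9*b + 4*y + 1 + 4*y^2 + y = 9*b^2 + b*(37*y + 10) + 4*y^2 + 5*y + 1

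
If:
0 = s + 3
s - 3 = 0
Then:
No Solution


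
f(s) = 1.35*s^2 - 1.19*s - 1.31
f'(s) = 2.7*s - 1.19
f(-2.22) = 7.99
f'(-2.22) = -7.18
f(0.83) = -1.37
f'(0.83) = 1.05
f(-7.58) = 85.28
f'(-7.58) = -21.66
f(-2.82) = 12.78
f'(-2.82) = -8.80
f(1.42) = -0.28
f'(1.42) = 2.64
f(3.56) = 11.56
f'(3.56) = 8.42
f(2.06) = 1.97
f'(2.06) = 4.37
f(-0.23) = -0.96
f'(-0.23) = -1.81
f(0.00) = -1.31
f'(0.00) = -1.19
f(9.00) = 97.33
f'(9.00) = 23.11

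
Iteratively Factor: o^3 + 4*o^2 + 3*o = (o + 3)*(o^2 + o) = o*(o + 3)*(o + 1)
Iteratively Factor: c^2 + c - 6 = (c - 2)*(c + 3)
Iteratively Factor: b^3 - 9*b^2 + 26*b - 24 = (b - 3)*(b^2 - 6*b + 8) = (b - 3)*(b - 2)*(b - 4)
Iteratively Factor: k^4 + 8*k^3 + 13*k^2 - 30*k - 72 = (k + 4)*(k^3 + 4*k^2 - 3*k - 18) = (k + 3)*(k + 4)*(k^2 + k - 6) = (k - 2)*(k + 3)*(k + 4)*(k + 3)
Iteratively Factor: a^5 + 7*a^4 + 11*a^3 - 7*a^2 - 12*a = (a - 1)*(a^4 + 8*a^3 + 19*a^2 + 12*a) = (a - 1)*(a + 4)*(a^3 + 4*a^2 + 3*a) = (a - 1)*(a + 3)*(a + 4)*(a^2 + a) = a*(a - 1)*(a + 3)*(a + 4)*(a + 1)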